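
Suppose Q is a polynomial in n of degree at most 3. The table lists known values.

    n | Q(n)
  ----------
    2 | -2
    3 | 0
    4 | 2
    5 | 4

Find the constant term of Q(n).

-6

First differences: 2, 2, 2.
Level-1 differences are constant, so Q has degree 1.
Fitting a degree-1 polynomial gives Q(n) = 2n - 6.
The constant term is Q(0) = -6.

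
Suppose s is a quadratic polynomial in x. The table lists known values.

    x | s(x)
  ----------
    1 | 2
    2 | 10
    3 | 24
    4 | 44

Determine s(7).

Write s(x) = ax² + bx + c; the 4 given values yield a linear system in the 3 coefficients.
Solving, s(x) = 3x² - x.
Then s(7) = 140.

140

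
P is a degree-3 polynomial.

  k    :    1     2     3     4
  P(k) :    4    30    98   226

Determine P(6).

734

Write P(k) = ak³ + bk² + ck + d; the 4 given values yield a linear system in the 4 coefficients.
Solving, P(k) = 3k³ + 3k² - 4k + 2.
Then P(6) = 734.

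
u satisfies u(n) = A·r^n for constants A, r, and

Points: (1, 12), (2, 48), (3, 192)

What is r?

4

Consecutive ratio: 48/12 = 4, and 192/48 = 4, so r = 4.
Then A·4^1 = 12 gives A = 3, and u(n) = 3·4^n.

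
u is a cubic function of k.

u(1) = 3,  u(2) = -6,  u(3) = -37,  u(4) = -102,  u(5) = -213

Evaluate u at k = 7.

-621

Write u(k) = ak³ + bk² + ck + d; the 5 given values yield a linear system in the 4 coefficients.
Solving, u(k) = -2k³ + k² + 2k + 2.
Then u(7) = -621.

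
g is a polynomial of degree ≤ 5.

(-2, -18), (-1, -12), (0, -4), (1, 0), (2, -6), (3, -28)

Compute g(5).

First differences: 6, 8, 4, -6, -22. Second differences: 2, -4, -10, -16. Third differences: -6, -6, -6.
Level-3 differences are constant, so g has degree 3.
Fitting a degree-3 polynomial gives g(m) = -m³ - 2m² + 7m - 4.
Then g(5) = -144.

-144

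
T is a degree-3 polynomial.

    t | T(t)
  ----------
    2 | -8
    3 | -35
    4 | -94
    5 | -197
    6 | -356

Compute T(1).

-1

Write T(t) = at³ + bt² + ct + d; the 5 given values yield a linear system in the 4 coefficients.
Solving, T(t) = -2t³ + 2t² + t - 2.
Then T(1) = -1.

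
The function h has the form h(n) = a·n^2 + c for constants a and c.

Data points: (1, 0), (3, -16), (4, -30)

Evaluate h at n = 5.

-48

From h(1) = 0 and h(3) = -16: 1a + c = 0 and 9a + c = -16.
Subtracting: 8a = -16, so a = -2; then c = 0 − (-2)·1 = 2.
So h(n) = -2n² + 2, and h(5) = -48.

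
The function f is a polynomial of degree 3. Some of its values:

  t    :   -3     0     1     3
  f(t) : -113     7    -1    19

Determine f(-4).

-261

Write f(t) = at³ + bt² + ct + d; the 4 given values yield a linear system in the 4 coefficients.
Solving, f(t) = 3t³ - 6t² - 5t + 7.
Then f(-4) = -261.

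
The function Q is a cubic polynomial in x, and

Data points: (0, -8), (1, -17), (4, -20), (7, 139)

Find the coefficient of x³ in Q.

Write Q(x) = ax³ + bx² + cx + d; the 4 given values yield a linear system in the 4 coefficients.
Solving, Q(x) = x³ - 3x² - 7x - 8.
The coefficient of x³ is 1.

1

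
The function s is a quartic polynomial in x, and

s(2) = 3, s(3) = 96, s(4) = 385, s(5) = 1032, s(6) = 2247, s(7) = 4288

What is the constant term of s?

-3

First differences: 93, 289, 647, 1215, 2041. Second differences: 196, 358, 568, 826. Third differences: 162, 210, 258. Fourth differences: 48, 48.
Level-4 differences are constant, so s has degree 4.
Fitting a degree-4 polynomial gives s(x) = 2x^4 - x³ - 3x² - 3x - 3.
The constant term is s(0) = -3.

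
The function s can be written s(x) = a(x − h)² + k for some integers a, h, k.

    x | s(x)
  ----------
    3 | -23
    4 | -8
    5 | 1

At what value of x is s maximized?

First differences 15, 9; second difference -6 = 2a, so a = -3.
Expanding, the x-coefficient is −2ah = 6h; matching it to the data gives h = 6, and then k = 4.
So s(x) = -3(x − 6)² + 4.
Hence h = 6.

6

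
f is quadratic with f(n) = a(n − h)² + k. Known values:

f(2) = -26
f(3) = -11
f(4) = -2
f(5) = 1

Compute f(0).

-74

First differences 15, 9, 3; second difference -6 = 2a, so a = -3.
Expanding, the n-coefficient is −2ah = 6h; matching it to the data gives h = 5, and then k = 1.
So f(n) = -3(n − 5)² + 1.
f(0) = -3·(-5)² + 1 = -74.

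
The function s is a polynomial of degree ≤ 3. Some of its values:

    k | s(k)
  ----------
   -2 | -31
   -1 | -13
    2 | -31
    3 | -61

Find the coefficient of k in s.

Write s(k) = ak³ + bk² + ck + d; the 4 given values yield a linear system in the 4 coefficients.
Solving, the leading coefficient vanishes, and s(k) = -6k² - 7.
The coefficient of k is 0.

0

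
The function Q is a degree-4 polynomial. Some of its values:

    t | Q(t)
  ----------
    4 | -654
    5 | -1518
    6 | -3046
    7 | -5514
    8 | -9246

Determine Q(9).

-14614

Write Q(t) = at^4 + bt³ + ct² + dt + e; the 5 given values yield a linear system in the 5 coefficients.
Solving, Q(t) = -2t^4 - 2t³ - 4t + 2.
Then Q(9) = -14614.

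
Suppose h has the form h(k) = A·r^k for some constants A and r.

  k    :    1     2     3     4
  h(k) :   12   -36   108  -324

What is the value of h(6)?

-2916

Consecutive ratio: -36/12 = -3, and 108/(-36) = -3, so r = -3.
Then A·(-3)^1 = 12 gives A = -4, and h(k) = -4·(-3)^k.
h(6) = -4·(-3)^6 = -2916.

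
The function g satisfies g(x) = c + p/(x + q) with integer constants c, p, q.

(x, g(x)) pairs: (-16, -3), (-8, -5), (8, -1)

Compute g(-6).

(g(x) − c)(x + q) = p for each data point; the three points give a linear system in c and q, then p follows.
Solving: c = -2, q = 4, p = 12, so g(x) = -2 + 12/(x + 4).
Then g(-6) = -2 + 12/(-2) = -8.

-8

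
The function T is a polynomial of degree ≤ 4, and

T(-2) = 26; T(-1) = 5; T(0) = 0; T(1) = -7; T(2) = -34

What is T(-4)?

Write T(x) = ax^4 + bx³ + cx² + dx + e; the 5 given values yield a linear system in the 5 coefficients.
Solving, the leading coefficient vanishes, and T(x) = -3x³ - x² - 3x.
Then T(-4) = 188.

188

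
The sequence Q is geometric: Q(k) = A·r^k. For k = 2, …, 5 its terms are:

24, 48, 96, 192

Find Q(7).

768

Consecutive ratio: 48/24 = 2, and 96/48 = 2, so r = 2.
Then A·2^2 = 24 gives A = 6, and Q(k) = 6·2^k.
Q(7) = 6·2^7 = 768.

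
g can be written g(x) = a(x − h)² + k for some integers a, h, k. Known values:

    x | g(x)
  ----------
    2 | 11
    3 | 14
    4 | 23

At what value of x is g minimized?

First differences 3, 9; second difference 6 = 2a, so a = 3.
Expanding, the x-coefficient is −2ah = -6h; matching it to the data gives h = 2, and then k = 11.
So g(x) = 3(x − 2)² + 11.
Hence h = 2.

2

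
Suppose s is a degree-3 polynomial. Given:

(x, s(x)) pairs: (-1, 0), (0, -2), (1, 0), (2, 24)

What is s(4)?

210

Write s(x) = ax³ + bx² + cx + d; the 4 given values yield a linear system in the 4 coefficients.
Solving, s(x) = 3x³ + 2x² - 3x - 2.
Then s(4) = 210.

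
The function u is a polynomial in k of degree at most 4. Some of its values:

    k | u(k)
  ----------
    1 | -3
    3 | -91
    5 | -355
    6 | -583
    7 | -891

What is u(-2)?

Write u(k) = ak^4 + bk³ + ck² + dk + e; the 5 given values yield a linear system in the 5 coefficients.
Solving, the leading coefficient vanishes, and u(k) = -2k³ - 4k² - 2k + 5.
Then u(-2) = 9.

9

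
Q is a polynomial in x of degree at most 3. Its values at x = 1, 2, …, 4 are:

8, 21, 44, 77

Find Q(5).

First differences: 13, 23, 33. Second differences: 10, 10.
Level-2 differences are constant, so Q has degree 2.
Fitting a degree-2 polynomial gives Q(x) = 5x² - 2x + 5.
Then Q(5) = 120.

120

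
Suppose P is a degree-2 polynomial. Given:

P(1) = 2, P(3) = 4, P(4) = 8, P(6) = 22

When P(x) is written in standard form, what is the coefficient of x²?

1

Write P(x) = ax² + bx + c; the 4 given values yield a linear system in the 3 coefficients.
Solving, P(x) = x² - 3x + 4.
The coefficient of x² is 1.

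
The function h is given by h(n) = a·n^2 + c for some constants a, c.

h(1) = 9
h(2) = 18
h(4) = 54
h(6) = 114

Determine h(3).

From h(1) = 9 and h(2) = 18: 1a + c = 9 and 4a + c = 18.
Subtracting: 3a = 9, so a = 3; then c = 9 − 3·1 = 6.
So h(n) = 3n² + 6, and h(3) = 33.

33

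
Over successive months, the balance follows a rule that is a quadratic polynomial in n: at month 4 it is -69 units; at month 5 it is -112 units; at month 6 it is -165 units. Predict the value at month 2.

-13

Write the value at n as Q(n).
Write Q(n) = an² + bn + c; the 3 given values yield a linear system in the 3 coefficients.
Solving, Q(n) = -5n² + 2n + 3.
Then Q(2) = -13.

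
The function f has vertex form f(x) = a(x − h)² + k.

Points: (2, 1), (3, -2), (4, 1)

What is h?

First differences -3, 3; second difference 6 = 2a, so a = 3.
Expanding, the x-coefficient is −2ah = -6h; matching it to the data gives h = 3, and then k = -2.
So f(x) = 3(x − 3)² − 2.
Hence h = 3.

3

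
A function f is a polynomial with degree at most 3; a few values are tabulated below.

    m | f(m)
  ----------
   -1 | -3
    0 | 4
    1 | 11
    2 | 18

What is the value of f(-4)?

-24

Write f(m) = am³ + bm² + cm + d; the 4 given values yield a linear system in the 4 coefficients.
Solving, the top 2 coefficients vanish, and f(m) = 7m + 4.
Then f(-4) = -24.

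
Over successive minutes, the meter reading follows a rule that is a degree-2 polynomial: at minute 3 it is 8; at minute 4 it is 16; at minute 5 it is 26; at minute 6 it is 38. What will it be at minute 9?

Write the value at k as P(k).
First differences: 8, 10, 12. Second differences: 2, 2.
Level-2 differences are constant, so P has degree 2.
Fitting a degree-2 polynomial gives P(k) = k² + k - 4.
Then P(9) = 86.

86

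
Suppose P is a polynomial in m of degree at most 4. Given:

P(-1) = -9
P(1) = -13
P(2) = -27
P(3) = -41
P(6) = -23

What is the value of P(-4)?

-153

Write P(m) = am^4 + bm³ + cm² + dm + e; the 5 given values yield a linear system in the 5 coefficients.
Solving, the leading coefficient vanishes, and P(m) = m³ - 6m² - 3m - 5.
Then P(-4) = -153.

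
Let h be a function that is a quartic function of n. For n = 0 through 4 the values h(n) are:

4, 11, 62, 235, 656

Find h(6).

Write h(n) = an^4 + bn³ + cn² + dn + e; the 5 given values yield a linear system in the 5 coefficients.
Solving, h(n) = 2n^4 + n³ + 5n² - n + 4.
Then h(6) = 2986.

2986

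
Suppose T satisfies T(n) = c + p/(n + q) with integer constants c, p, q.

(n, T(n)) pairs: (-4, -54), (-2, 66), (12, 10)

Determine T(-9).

(T(n) − c)(n + q) = p for each data point; the three points give a linear system in c and q, then p follows.
Solving: c = 6, q = 3, p = 60, so T(n) = 6 + 60/(n + 3).
Then T(-9) = 6 + 60/(-6) = -4.

-4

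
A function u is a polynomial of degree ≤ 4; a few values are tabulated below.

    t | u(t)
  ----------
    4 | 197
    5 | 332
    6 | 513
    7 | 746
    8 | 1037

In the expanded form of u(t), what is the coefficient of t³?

1

Write u(t) = at^4 + bt³ + ct² + dt + e; the 5 given values yield a linear system in the 5 coefficients.
Solving, the leading coefficient vanishes, and u(t) = t³ + 8t² + 2t - 3.
The coefficient of t³ is 1.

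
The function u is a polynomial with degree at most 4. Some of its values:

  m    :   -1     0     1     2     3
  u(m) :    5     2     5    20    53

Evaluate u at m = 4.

110

Write u(m) = am^4 + bm³ + cm² + dm + e; the 5 given values yield a linear system in the 5 coefficients.
Solving, the leading coefficient vanishes, and u(m) = m³ + 3m² - m + 2.
Then u(4) = 110.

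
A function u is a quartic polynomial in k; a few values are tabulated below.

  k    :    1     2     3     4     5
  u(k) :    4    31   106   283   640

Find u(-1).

Write u(k) = ak^4 + bk³ + ck² + dk + e; the 5 given values yield a linear system in the 5 coefficients.
Solving, u(k) = k^4 - k³ + 5k² + 4k - 5.
Then u(-1) = -2.

-2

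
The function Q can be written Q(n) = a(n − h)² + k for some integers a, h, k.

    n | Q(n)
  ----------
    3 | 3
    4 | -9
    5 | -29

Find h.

First differences -12, -20; second difference -8 = 2a, so a = -4.
Expanding, the n-coefficient is −2ah = 8h; matching it to the data gives h = 2, and then k = 7.
So Q(n) = -4(n − 2)² + 7.
Hence h = 2.

2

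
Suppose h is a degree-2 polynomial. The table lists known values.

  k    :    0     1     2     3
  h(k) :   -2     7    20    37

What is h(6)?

First differences: 9, 13, 17. Second differences: 4, 4.
Level-2 differences are constant, so h has degree 2.
Fitting a degree-2 polynomial gives h(k) = 2k² + 7k - 2.
Then h(6) = 112.

112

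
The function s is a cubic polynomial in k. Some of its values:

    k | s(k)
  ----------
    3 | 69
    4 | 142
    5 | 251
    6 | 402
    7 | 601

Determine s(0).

6

Write s(k) = ak³ + bk² + ck + d; the 5 given values yield a linear system in the 4 coefficients.
Solving, s(k) = k³ + 6k² - 6k + 6.
Then s(0) = 6.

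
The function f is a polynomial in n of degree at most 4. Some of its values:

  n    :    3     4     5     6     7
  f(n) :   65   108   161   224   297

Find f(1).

First differences: 43, 53, 63, 73. Second differences: 10, 10, 10.
Level-2 differences are constant, so f has degree 2.
Fitting a degree-2 polynomial gives f(n) = 5n² + 8n - 4.
Then f(1) = 9.

9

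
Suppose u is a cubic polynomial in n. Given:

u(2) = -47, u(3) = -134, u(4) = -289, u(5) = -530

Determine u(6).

-875

Write u(n) = an³ + bn² + cn + d; the 4 given values yield a linear system in the 4 coefficients.
Solving, u(n) = -3n³ - 7n² + 5n - 5.
Then u(6) = -875.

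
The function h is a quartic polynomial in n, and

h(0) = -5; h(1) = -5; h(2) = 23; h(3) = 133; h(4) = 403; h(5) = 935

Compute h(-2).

First differences: 0, 28, 110, 270, 532. Second differences: 28, 82, 160, 262. Third differences: 54, 78, 102. Fourth differences: 24, 24.
Level-4 differences are constant, so h has degree 4.
Fitting a degree-4 polynomial gives h(n) = n^4 + 3n³ - 2n² - 2n - 5.
Then h(-2) = -17.

-17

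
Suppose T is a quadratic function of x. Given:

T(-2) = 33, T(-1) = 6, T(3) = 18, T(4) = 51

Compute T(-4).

Write T(x) = ax² + bx + c; the 4 given values yield a linear system in the 3 coefficients.
Solving, T(x) = 6x² - 9x - 9.
Then T(-4) = 123.

123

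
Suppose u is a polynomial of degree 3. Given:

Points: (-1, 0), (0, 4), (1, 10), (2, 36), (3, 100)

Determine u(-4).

-180

First differences: 4, 6, 26, 64. Second differences: 2, 20, 38. Third differences: 18, 18.
Level-3 differences are constant, so u has degree 3.
Fitting a degree-3 polynomial gives u(m) = 3m³ + m² + 2m + 4.
Then u(-4) = -180.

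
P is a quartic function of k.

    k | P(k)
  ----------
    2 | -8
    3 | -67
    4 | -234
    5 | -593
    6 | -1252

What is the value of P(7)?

-2343

Write P(k) = ak^4 + bk³ + ck² + dk + e; the 5 given values yield a linear system in the 5 coefficients.
Solving, P(k) = -k^4 + k² + k + 2.
Then P(7) = -2343.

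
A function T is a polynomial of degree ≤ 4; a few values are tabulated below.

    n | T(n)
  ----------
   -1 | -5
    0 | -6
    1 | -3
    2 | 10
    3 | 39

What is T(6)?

First differences: -1, 3, 13, 29. Second differences: 4, 10, 16. Third differences: 6, 6.
Level-3 differences are constant, so T has degree 3.
Fitting a degree-3 polynomial gives T(n) = n³ + 2n² - 6.
Then T(6) = 282.

282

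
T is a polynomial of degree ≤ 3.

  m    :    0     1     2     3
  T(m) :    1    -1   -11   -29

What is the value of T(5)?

First differences: -2, -10, -18. Second differences: -8, -8.
Level-2 differences are constant, so T has degree 2.
Fitting a degree-2 polynomial gives T(m) = -4m² + 2m + 1.
Then T(5) = -89.

-89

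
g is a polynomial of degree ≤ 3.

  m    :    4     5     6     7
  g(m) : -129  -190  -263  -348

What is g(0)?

-5

First differences: -61, -73, -85. Second differences: -12, -12.
Level-2 differences are constant, so g has degree 2.
Fitting a degree-2 polynomial gives g(m) = -6m² - 7m - 5.
The constant term is g(0) = -5.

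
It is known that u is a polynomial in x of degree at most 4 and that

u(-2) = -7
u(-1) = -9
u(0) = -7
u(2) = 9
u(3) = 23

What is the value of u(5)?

Write u(x) = ax^4 + bx³ + cx² + dx + e; the 5 given values yield a linear system in the 5 coefficients.
Solving, the top 2 coefficients vanish, and u(x) = 2x² + 4x - 7.
Then u(5) = 63.

63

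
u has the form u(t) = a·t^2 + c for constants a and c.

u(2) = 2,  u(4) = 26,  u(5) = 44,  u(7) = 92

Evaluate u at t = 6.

66

From u(2) = 2 and u(4) = 26: 4a + c = 2 and 16a + c = 26.
Subtracting: 12a = 24, so a = 2; then c = 2 − 2·4 = -6.
So u(t) = 2t² − 6, and u(6) = 66.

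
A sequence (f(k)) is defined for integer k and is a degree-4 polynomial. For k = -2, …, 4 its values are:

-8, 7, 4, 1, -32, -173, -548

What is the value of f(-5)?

-1061

First differences: 15, -3, -3, -33, -141, -375. Second differences: -18, 0, -30, -108, -234. Third differences: 18, -30, -78, -126. Fourth differences: -48, -48, -48.
Level-4 differences are constant, so f has degree 4.
Fitting a degree-4 polynomial gives f(k) = -2k^4 - k³ + 2k² - 2k + 4.
Then f(-5) = -1061.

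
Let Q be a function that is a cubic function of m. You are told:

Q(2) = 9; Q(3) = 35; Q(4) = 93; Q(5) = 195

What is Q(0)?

5

Write Q(m) = am³ + bm² + cm + d; the 4 given values yield a linear system in the 4 coefficients.
Solving, Q(m) = 2m³ - 2m² - 2m + 5.
The constant term is Q(0) = 5.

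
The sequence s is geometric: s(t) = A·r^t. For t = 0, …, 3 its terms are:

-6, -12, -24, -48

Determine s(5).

-192

Consecutive ratio: -12/(-6) = 2, and -24/(-12) = 2, so r = 2.
Then A·2^0 = -6 gives A = -6, and s(t) = -6·2^t.
s(5) = -6·2^5 = -192.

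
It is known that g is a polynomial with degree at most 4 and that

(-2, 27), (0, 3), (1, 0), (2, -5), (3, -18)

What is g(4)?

Write g(x) = ax^4 + bx³ + cx² + dx + e; the 5 given values yield a linear system in the 5 coefficients.
Solving, the leading coefficient vanishes, and g(x) = -x³ + 2x² - 4x + 3.
Then g(4) = -45.

-45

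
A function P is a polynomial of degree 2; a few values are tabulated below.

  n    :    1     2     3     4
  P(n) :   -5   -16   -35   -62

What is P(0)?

-2

First differences: -11, -19, -27. Second differences: -8, -8.
Level-2 differences are constant, so P has degree 2.
Fitting a degree-2 polynomial gives P(n) = -4n² + n - 2.
The constant term is P(0) = -2.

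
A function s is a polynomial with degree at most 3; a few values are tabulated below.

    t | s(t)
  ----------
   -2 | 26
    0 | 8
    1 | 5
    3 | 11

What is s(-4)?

60

Write s(t) = at³ + bt² + ct + d; the 4 given values yield a linear system in the 4 coefficients.
Solving, the leading coefficient vanishes, and s(t) = 2t² - 5t + 8.
Then s(-4) = 60.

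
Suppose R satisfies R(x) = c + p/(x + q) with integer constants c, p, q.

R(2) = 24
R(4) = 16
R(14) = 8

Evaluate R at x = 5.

14

(R(x) − c)(x + q) = p for each data point; the three points give a linear system in c and q, then p follows.
Solving: c = 4, q = 1, p = 60, so R(x) = 4 + 60/(x + 1).
Then R(5) = 4 + 60/6 = 14.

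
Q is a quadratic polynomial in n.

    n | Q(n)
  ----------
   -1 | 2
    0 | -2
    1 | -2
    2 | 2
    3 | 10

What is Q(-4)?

First differences: -4, 0, 4, 8. Second differences: 4, 4, 4.
Level-2 differences are constant, so Q has degree 2.
Fitting a degree-2 polynomial gives Q(n) = 2n² - 2n - 2.
Then Q(-4) = 38.

38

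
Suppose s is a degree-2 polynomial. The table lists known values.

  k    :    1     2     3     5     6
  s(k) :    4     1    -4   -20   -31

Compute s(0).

5

Write s(k) = ak² + bk + c; the 5 given values yield a linear system in the 3 coefficients.
Solving, s(k) = -k² + 5.
Then s(0) = 5.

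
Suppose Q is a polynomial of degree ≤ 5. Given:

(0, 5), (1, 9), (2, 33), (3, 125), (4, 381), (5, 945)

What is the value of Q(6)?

First differences: 4, 24, 92, 256, 564. Second differences: 20, 68, 164, 308. Third differences: 48, 96, 144. Fourth differences: 48, 48.
Level-4 differences are constant, so Q has degree 4.
Extending the table by one column gives the next first difference 1064, so Q(6) = 945 + 1064 = 2009.

2009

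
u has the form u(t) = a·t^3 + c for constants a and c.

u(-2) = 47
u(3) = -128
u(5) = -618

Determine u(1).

2

From u(-2) = 47 and u(3) = -128: -8a + c = 47 and 27a + c = -128.
Subtracting: 35a = -175, so a = -5; then c = 47 − (-5)·(-8) = 7.
So u(t) = -5t³ + 7, and u(1) = 2.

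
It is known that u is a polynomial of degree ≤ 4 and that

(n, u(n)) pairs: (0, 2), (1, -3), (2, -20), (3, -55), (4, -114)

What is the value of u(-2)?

Write u(n) = an^4 + bn³ + cn² + dn + e; the 5 given values yield a linear system in the 5 coefficients.
Solving, the leading coefficient vanishes, and u(n) = -n³ - 3n² - n + 2.
Then u(-2) = 0.

0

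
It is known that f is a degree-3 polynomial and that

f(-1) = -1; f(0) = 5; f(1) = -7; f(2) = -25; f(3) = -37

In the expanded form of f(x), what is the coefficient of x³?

First differences: 6, -12, -18, -12. Second differences: -18, -6, 6. Third differences: 12, 12.
Level-3 differences are constant, so f has degree 3.
Fitting a degree-3 polynomial gives f(x) = 2x³ - 9x² - 5x + 5.
The coefficient of x³ is 2.

2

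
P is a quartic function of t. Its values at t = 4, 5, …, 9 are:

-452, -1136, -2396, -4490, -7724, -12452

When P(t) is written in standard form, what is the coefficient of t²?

-1

First differences: -684, -1260, -2094, -3234, -4728. Second differences: -576, -834, -1140, -1494. Third differences: -258, -306, -354. Fourth differences: -48, -48.
Level-4 differences are constant, so P has degree 4.
Fitting a degree-4 polynomial gives P(t) = -2t^4 + t³ - t² + 2t + 4.
The coefficient of t² is -1.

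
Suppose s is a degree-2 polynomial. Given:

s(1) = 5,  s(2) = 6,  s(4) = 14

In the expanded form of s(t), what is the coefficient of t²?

1

Write s(t) = at² + bt + c; the 3 given values yield a linear system in the 3 coefficients.
Solving, s(t) = t² - 2t + 6.
The coefficient of t² is 1.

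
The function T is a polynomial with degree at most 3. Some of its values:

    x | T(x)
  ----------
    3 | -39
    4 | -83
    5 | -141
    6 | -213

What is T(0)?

Write T(x) = ax³ + bx² + cx + d; the 4 given values yield a linear system in the 4 coefficients.
Solving, the leading coefficient vanishes, and T(x) = -7x² + 5x + 9.
The constant term is T(0) = 9.

9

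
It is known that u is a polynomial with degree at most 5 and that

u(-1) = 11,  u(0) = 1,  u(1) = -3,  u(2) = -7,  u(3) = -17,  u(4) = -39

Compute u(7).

First differences: -10, -4, -4, -10, -22. Second differences: 6, 0, -6, -12. Third differences: -6, -6, -6.
Level-3 differences are constant, so u has degree 3.
Fitting a degree-3 polynomial gives u(n) = -n³ + 3n² - 6n + 1.
Then u(7) = -237.

-237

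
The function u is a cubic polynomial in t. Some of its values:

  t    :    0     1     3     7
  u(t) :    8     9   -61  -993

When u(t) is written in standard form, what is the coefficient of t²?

Write u(t) = at³ + bt² + ct + d; the 4 given values yield a linear system in the 4 coefficients.
Solving, u(t) = -3t³ + 4t + 8.
The coefficient of t² is 0.

0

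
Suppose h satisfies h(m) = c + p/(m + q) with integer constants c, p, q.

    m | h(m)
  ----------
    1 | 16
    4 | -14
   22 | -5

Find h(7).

-8

(h(m) − c)(m + q) = p for each data point; the three points give a linear system in c and q, then p follows.
Solving: c = -4, q = -2, p = -20, so h(m) = -4 − 20/(m − 2).
Then h(7) = -4 − 20/5 = -8.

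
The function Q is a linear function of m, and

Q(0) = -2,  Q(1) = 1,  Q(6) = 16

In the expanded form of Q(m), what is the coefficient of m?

3

Write Q(m) = am + b; the 3 given values yield a linear system in the 2 coefficients.
Solving, Q(m) = 3m - 2.
The coefficient of m is 3.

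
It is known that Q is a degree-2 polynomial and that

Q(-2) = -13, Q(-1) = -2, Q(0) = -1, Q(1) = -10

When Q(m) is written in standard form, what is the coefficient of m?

-4

Write Q(m) = am² + bm + c; the 4 given values yield a linear system in the 3 coefficients.
Solving, Q(m) = -5m² - 4m - 1.
The coefficient of m is -4.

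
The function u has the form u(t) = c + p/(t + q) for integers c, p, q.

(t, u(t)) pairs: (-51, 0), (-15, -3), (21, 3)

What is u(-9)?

(u(t) − c)(t + q) = p for each data point; the three points give a linear system in c and q, then p follows.
Solving: c = 1, q = 3, p = 48, so u(t) = 1 + 48/(t + 3).
Then u(-9) = 1 + 48/(-6) = -7.

-7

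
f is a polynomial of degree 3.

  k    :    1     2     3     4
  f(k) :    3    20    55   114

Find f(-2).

Write f(k) = ak³ + bk² + ck + d; the 4 given values yield a linear system in the 4 coefficients.
Solving, f(k) = k³ + 3k² + k - 2.
Then f(-2) = 0.

0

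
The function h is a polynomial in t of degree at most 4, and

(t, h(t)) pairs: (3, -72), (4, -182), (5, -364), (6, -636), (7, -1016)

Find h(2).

Write h(t) = at^4 + bt³ + ct² + dt + e; the 5 given values yield a linear system in the 5 coefficients.
Solving, the leading coefficient vanishes, and h(t) = -3t³ + t + 6.
Then h(2) = -16.

-16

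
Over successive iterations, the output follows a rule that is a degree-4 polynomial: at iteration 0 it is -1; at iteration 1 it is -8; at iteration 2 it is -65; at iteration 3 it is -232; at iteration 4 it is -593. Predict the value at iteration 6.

Write the value at n as T(n).
Write T(n) = an^4 + bn³ + cn² + dn + e; the 5 given values yield a linear system in the 5 coefficients.
Solving, T(n) = -n^4 - 4n³ - 6n² + 4n - 1.
Then T(6) = -2353.

-2353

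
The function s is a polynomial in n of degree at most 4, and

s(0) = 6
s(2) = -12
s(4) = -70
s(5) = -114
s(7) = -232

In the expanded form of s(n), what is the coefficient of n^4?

Write s(n) = an^4 + bn³ + cn² + dn + e; the 5 given values yield a linear system in the 5 coefficients.
Solving, the top 2 coefficients vanish, and s(n) = -5n² + n + 6.
The coefficient of n^4 is 0.

0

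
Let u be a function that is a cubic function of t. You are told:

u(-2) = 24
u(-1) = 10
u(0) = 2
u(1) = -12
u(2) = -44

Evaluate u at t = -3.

56

First differences: -14, -8, -14, -32. Second differences: 6, -6, -18. Third differences: -12, -12.
Level-3 differences are constant, so u has degree 3.
Fitting a degree-3 polynomial gives u(t) = -2t³ - 3t² - 9t + 2.
Then u(-3) = 56.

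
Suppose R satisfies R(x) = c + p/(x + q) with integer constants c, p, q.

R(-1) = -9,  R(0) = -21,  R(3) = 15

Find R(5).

9

(R(x) − c)(x + q) = p for each data point; the three points give a linear system in c and q, then p follows.
Solving: c = 3, q = -1, p = 24, so R(x) = 3 + 24/(x − 1).
Then R(5) = 3 + 24/4 = 9.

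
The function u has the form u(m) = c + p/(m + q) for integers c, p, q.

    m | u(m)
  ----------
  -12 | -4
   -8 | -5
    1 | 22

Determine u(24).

-1

(u(m) − c)(m + q) = p for each data point; the three points give a linear system in c and q, then p follows.
Solving: c = -2, q = 0, p = 24, so u(m) = -2 + 24/(m + 0).
Then u(24) = -2 + 24/24 = -1.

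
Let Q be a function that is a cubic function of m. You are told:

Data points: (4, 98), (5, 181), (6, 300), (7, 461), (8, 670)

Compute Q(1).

5

Write Q(m) = am³ + bm² + cm + d; the 5 given values yield a linear system in the 4 coefficients.
Solving, Q(m) = m³ + 3m² - 5m + 6.
Then Q(1) = 5.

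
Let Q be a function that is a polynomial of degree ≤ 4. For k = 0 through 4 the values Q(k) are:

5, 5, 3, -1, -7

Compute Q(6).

Write Q(k) = ak^4 + bk³ + ck² + dk + e; the 5 given values yield a linear system in the 5 coefficients.
Solving, the top 2 coefficients vanish, and Q(k) = -k² + k + 5.
Then Q(6) = -25.

-25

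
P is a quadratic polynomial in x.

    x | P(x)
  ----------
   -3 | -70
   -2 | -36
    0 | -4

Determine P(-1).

Write P(x) = ax² + bx + c; the 3 given values yield a linear system in the 3 coefficients.
Solving, P(x) = -6x² + 4x - 4.
Then P(-1) = -14.

-14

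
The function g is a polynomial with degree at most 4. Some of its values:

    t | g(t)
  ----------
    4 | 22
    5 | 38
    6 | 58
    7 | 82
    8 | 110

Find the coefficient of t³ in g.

First differences: 16, 20, 24, 28. Second differences: 4, 4, 4.
Level-2 differences are constant, so g has degree 2.
Fitting a degree-2 polynomial gives g(t) = 2t² - 2t - 2.
The coefficient of t³ is 0.

0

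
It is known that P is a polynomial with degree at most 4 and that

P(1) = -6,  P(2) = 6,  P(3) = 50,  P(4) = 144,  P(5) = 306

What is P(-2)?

-30

Write P(k) = ak^4 + bk³ + ck² + dk + e; the 5 given values yield a linear system in the 5 coefficients.
Solving, the leading coefficient vanishes, and P(k) = 3k³ - 2k² - 3k - 4.
Then P(-2) = -30.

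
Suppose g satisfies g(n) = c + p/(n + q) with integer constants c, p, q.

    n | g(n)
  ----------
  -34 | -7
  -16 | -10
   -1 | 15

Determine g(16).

(g(n) − c)(n + q) = p for each data point; the three points give a linear system in c and q, then p follows.
Solving: c = -5, q = 4, p = 60, so g(n) = -5 + 60/(n + 4).
Then g(16) = -5 + 60/20 = -2.

-2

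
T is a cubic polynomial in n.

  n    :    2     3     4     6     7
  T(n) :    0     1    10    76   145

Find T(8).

246

Write T(n) = an³ + bn² + cn + d; the 5 given values yield a linear system in the 4 coefficients.
Solving, T(n) = n³ - 5n² + 7n - 2.
Then T(8) = 246.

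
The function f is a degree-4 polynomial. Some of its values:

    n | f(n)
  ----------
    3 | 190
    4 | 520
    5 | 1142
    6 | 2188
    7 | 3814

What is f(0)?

Write f(n) = an^4 + bn³ + cn² + dn + e; the 5 given values yield a linear system in the 5 coefficients.
Solving, f(n) = n^4 + 4n³ + n² - 8.
Then f(0) = -8.

-8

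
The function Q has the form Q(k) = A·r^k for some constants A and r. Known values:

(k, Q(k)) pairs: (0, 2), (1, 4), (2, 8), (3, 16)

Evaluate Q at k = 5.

64

Consecutive ratio: 4/2 = 2, and 8/4 = 2, so r = 2.
Then A·2^0 = 2 gives A = 2, and Q(k) = 2·2^k.
Q(5) = 2·2^5 = 64.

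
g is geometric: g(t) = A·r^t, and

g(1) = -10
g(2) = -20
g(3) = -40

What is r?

2

Consecutive ratio: -20/(-10) = 2, and -40/(-20) = 2, so r = 2.
Then A·2^1 = -10 gives A = -5, and g(t) = -5·2^t.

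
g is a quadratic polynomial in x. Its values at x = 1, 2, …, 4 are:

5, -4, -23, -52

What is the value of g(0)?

Write g(x) = ax² + bx + c; the 4 given values yield a linear system in the 3 coefficients.
Solving, g(x) = -5x² + 6x + 4.
Then g(0) = 4.

4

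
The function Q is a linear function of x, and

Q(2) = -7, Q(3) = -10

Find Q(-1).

2

Write Q(x) = ax + b; the 2 given values yield a linear system in the 2 coefficients.
Solving, Q(x) = -3x - 1.
Then Q(-1) = 2.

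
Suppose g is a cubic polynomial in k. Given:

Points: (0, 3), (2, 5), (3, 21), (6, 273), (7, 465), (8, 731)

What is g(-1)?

-7

Write g(k) = ak³ + bk² + ck + d; the 6 given values yield a linear system in the 4 coefficients.
Solving, g(k) = 2k³ - 5k² + 3k + 3.
Then g(-1) = -7.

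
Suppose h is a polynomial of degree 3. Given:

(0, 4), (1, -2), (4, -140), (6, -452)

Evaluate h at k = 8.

Write h(k) = ak³ + bk² + ck + d; the 4 given values yield a linear system in the 4 coefficients.
Solving, h(k) = -2k³ - 4k + 4.
Then h(8) = -1052.

-1052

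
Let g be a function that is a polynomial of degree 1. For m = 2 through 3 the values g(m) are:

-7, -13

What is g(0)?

5

Write g(m) = am + b; the 2 given values yield a linear system in the 2 coefficients.
Solving, g(m) = -6m + 5.
The constant term is g(0) = 5.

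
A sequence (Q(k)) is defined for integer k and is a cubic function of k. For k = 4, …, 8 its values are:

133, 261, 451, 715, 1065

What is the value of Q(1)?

1

Write Q(k) = ak³ + bk² + ck + d; the 5 given values yield a linear system in the 4 coefficients.
Solving, Q(k) = 2k³ + k² - 3k + 1.
Then Q(1) = 1.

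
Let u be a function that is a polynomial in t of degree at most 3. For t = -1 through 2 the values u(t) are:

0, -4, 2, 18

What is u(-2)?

Write u(t) = at³ + bt² + ct + d; the 4 given values yield a linear system in the 4 coefficients.
Solving, the leading coefficient vanishes, and u(t) = 5t² + t - 4.
Then u(-2) = 14.

14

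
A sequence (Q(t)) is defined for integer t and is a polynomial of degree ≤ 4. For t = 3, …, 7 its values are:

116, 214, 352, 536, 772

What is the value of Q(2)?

First differences: 98, 138, 184, 236. Second differences: 40, 46, 52. Third differences: 6, 6.
Level-3 differences are constant, so Q has degree 3.
Fitting a degree-3 polynomial gives Q(t) = t³ + 8t² + 5t + 2.
Then Q(2) = 52.

52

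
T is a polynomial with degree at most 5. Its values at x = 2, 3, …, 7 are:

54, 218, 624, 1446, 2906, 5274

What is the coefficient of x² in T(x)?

2

First differences: 164, 406, 822, 1460, 2368. Second differences: 242, 416, 638, 908. Third differences: 174, 222, 270. Fourth differences: 48, 48.
Level-4 differences are constant, so T has degree 4.
Fitting a degree-4 polynomial gives T(x) = 2x^4 + x³ + 2x² + 5x - 4.
The coefficient of x² is 2.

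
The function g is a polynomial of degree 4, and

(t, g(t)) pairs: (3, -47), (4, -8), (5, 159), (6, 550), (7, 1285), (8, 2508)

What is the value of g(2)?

First differences: 39, 167, 391, 735, 1223. Second differences: 128, 224, 344, 488. Third differences: 96, 120, 144. Fourth differences: 24, 24.
Level-4 differences are constant, so g has degree 4.
Fitting a degree-4 polynomial gives g(t) = t^4 - 2t³ - 9t² + t + 4.
Then g(2) = -30.

-30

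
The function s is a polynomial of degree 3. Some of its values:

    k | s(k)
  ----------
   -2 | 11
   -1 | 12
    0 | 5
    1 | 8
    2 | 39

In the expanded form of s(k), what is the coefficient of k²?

First differences: 1, -7, 3, 31. Second differences: -8, 10, 28. Third differences: 18, 18.
Level-3 differences are constant, so s has degree 3.
Fitting a degree-3 polynomial gives s(k) = 3k³ + 5k² - 5k + 5.
The coefficient of k² is 5.

5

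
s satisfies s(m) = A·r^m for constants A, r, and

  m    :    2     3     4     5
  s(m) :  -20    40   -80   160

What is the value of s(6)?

Consecutive ratio: 40/(-20) = -2, and -80/40 = -2, so r = -2.
Then A·(-2)^2 = -20 gives A = -5, and s(m) = -5·(-2)^m.
s(6) = -5·(-2)^6 = -320.

-320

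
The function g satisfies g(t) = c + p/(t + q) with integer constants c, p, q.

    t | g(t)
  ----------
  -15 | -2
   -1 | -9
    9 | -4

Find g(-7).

0

(g(t) − c)(t + q) = p for each data point; the three points give a linear system in c and q, then p follows.
Solving: c = -3, q = 3, p = -12, so g(t) = -3 − 12/(t + 3).
Then g(-7) = -3 − 12/(-4) = 0.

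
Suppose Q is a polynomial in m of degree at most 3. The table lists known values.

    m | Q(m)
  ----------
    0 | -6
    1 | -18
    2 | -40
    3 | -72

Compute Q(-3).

Write Q(m) = am³ + bm² + cm + d; the 4 given values yield a linear system in the 4 coefficients.
Solving, the leading coefficient vanishes, and Q(m) = -5m² - 7m - 6.
Then Q(-3) = -30.

-30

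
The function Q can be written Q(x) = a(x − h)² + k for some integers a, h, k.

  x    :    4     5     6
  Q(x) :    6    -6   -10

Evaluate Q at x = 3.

First differences -12, -4; second difference 8 = 2a, so a = 4.
Expanding, the x-coefficient is −2ah = -8h; matching it to the data gives h = 6, and then k = -10.
So Q(x) = 4(x − 6)² − 10.
Q(3) = 4·(-3)² − 10 = 26.

26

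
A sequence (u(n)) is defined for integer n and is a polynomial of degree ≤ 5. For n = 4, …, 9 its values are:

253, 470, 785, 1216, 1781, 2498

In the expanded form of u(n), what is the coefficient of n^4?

0

First differences: 217, 315, 431, 565, 717. Second differences: 98, 116, 134, 152. Third differences: 18, 18, 18.
Level-3 differences are constant, so u has degree 3.
Fitting a degree-3 polynomial gives u(n) = 3n³ + 4n² - 2n + 5.
The coefficient of n^4 is 0.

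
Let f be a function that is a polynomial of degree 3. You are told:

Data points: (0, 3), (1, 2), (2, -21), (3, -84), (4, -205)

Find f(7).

First differences: -1, -23, -63, -121. Second differences: -22, -40, -58. Third differences: -18, -18.
Level-3 differences are constant, so f has degree 3.
Fitting a degree-3 polynomial gives f(t) = -3t³ - 2t² + 4t + 3.
Then f(7) = -1096.

-1096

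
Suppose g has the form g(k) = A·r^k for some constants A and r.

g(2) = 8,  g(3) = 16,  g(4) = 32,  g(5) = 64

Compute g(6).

128

Consecutive ratio: 16/8 = 2, and 32/16 = 2, so r = 2.
Then A·2^2 = 8 gives A = 2, and g(k) = 2·2^k.
g(6) = 2·2^6 = 128.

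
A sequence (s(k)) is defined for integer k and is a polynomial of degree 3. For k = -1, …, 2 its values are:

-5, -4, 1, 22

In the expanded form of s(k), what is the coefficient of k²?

2

Write s(k) = ak³ + bk² + ck + d; the 4 given values yield a linear system in the 4 coefficients.
Solving, s(k) = 2k³ + 2k² + k - 4.
The coefficient of k² is 2.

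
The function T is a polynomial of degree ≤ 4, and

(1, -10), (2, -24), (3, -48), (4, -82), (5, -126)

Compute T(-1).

-12

First differences: -14, -24, -34, -44. Second differences: -10, -10, -10.
Level-2 differences are constant, so T has degree 2.
Fitting a degree-2 polynomial gives T(k) = -5k² + k - 6.
Then T(-1) = -12.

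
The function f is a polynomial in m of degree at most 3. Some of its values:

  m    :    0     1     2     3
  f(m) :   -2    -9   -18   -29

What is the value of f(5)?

Write f(m) = am³ + bm² + cm + d; the 4 given values yield a linear system in the 4 coefficients.
Solving, the leading coefficient vanishes, and f(m) = -m² - 6m - 2.
Then f(5) = -57.

-57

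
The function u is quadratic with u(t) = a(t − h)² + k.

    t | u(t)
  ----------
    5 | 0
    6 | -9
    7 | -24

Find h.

First differences -9, -15; second difference -6 = 2a, so a = -3.
Expanding, the t-coefficient is −2ah = 6h; matching it to the data gives h = 4, and then k = 3.
So u(t) = -3(t − 4)² + 3.
Hence h = 4.

4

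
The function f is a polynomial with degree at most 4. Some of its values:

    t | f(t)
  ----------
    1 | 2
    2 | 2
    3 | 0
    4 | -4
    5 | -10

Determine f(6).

-18

First differences: 0, -2, -4, -6. Second differences: -2, -2, -2.
Level-2 differences are constant, so f has degree 2.
Fitting a degree-2 polynomial gives f(t) = -t² + 3t.
Then f(6) = -18.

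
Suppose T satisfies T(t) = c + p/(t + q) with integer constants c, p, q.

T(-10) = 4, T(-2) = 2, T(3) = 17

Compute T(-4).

(T(t) − c)(t + q) = p for each data point; the three points give a linear system in c and q, then p follows.
Solving: c = 5, q = -2, p = 12, so T(t) = 5 + 12/(t − 2).
Then T(-4) = 5 + 12/(-6) = 3.

3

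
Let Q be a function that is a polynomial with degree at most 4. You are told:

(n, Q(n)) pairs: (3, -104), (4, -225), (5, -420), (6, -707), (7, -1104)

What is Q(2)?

-39

First differences: -121, -195, -287, -397. Second differences: -74, -92, -110. Third differences: -18, -18.
Level-3 differences are constant, so Q has degree 3.
Fitting a degree-3 polynomial gives Q(n) = -3n³ - n² - 3n - 5.
Then Q(2) = -39.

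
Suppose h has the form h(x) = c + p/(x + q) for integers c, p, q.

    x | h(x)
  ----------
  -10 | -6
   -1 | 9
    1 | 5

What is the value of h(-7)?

(h(x) − c)(x + q) = p for each data point; the three points give a linear system in c and q, then p follows.
Solving: c = -1, q = 4, p = 30, so h(x) = -1 + 30/(x + 4).
Then h(-7) = -1 + 30/(-3) = -11.

-11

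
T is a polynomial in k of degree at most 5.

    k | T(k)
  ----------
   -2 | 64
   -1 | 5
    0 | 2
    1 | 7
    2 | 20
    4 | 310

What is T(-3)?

275

Write T(k) = ak^5 + bk^4 + ck³ + dk² + ek + p; the 6 given values yield a linear system in the 6 coefficients.
Solving, the leading coefficient vanishes, and T(k) = 2k^4 - 4k³ + 2k² + 5k + 2.
Then T(-3) = 275.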